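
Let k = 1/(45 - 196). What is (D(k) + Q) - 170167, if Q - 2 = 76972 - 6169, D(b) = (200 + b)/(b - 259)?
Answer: -3886078019/39110 ≈ -99363.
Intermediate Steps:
k = -1/151 (k = 1/(-151) = -1/151 ≈ -0.0066225)
D(b) = (200 + b)/(-259 + b)
Q = 70805 (Q = 2 + (76972 - 6169) = 2 + 70803 = 70805)
(D(k) + Q) - 170167 = ((200 - 1/151)/(-259 - 1/151) + 70805) - 170167 = ((30199/151)/(-39110/151) + 70805) - 170167 = (-151/39110*30199/151 + 70805) - 170167 = (-30199/39110 + 70805) - 170167 = 2769153351/39110 - 170167 = -3886078019/39110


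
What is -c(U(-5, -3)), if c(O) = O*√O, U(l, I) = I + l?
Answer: 16*I*√2 ≈ 22.627*I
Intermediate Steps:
c(O) = O^(3/2)
-c(U(-5, -3)) = -(-3 - 5)^(3/2) = -(-8)^(3/2) = -(-16)*I*√2 = 16*I*√2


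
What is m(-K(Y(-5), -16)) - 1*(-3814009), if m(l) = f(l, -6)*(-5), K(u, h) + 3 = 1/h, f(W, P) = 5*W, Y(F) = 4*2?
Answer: 61022919/16 ≈ 3.8139e+6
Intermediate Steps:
Y(F) = 8
K(u, h) = -3 + 1/h
m(l) = -25*l (m(l) = (5*l)*(-5) = -25*l)
m(-K(Y(-5), -16)) - 1*(-3814009) = -(-25)*(-3 + 1/(-16)) - 1*(-3814009) = -(-25)*(-3 - 1/16) + 3814009 = -(-25)*(-49)/16 + 3814009 = -25*49/16 + 3814009 = -1225/16 + 3814009 = 61022919/16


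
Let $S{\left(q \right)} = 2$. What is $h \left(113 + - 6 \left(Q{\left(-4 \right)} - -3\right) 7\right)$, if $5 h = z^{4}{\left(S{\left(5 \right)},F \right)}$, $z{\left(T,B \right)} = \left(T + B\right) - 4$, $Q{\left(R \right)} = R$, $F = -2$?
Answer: $7936$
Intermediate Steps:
$z{\left(T,B \right)} = -4 + B + T$ ($z{\left(T,B \right)} = \left(B + T\right) - 4 = -4 + B + T$)
$h = \frac{256}{5}$ ($h = \frac{\left(-4 - 2 + 2\right)^{4}}{5} = \frac{\left(-4\right)^{4}}{5} = \frac{1}{5} \cdot 256 = \frac{256}{5} \approx 51.2$)
$h \left(113 + - 6 \left(Q{\left(-4 \right)} - -3\right) 7\right) = \frac{256 \left(113 + - 6 \left(-4 - -3\right) 7\right)}{5} = \frac{256 \left(113 + - 6 \left(-4 + 3\right) 7\right)}{5} = \frac{256 \left(113 + \left(-6\right) \left(-1\right) 7\right)}{5} = \frac{256 \left(113 + 6 \cdot 7\right)}{5} = \frac{256 \left(113 + 42\right)}{5} = \frac{256}{5} \cdot 155 = 7936$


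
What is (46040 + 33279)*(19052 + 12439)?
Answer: 2497834629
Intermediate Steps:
(46040 + 33279)*(19052 + 12439) = 79319*31491 = 2497834629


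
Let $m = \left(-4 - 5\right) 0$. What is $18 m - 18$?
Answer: $-18$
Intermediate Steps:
$m = 0$ ($m = \left(-9\right) 0 = 0$)
$18 m - 18 = 18 \cdot 0 - 18 = 0 - 18 = -18$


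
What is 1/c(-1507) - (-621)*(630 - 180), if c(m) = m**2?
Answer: 634644643051/2271049 ≈ 2.7945e+5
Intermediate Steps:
1/c(-1507) - (-621)*(630 - 180) = 1/((-1507)**2) - (-621)*(630 - 180) = 1/2271049 - (-621)*450 = 1/2271049 - 1*(-279450) = 1/2271049 + 279450 = 634644643051/2271049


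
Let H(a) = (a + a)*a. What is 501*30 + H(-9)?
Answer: 15192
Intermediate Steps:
H(a) = 2*a² (H(a) = (2*a)*a = 2*a²)
501*30 + H(-9) = 501*30 + 2*(-9)² = 15030 + 2*81 = 15030 + 162 = 15192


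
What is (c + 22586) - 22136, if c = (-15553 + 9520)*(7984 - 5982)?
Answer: -12077616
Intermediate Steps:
c = -12078066 (c = -6033*2002 = -12078066)
(c + 22586) - 22136 = (-12078066 + 22586) - 22136 = -12055480 - 22136 = -12077616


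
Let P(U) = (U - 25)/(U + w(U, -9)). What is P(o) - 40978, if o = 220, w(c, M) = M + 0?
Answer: -8646163/211 ≈ -40977.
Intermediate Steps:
w(c, M) = M
P(U) = (-25 + U)/(-9 + U) (P(U) = (U - 25)/(U - 9) = (-25 + U)/(-9 + U))
P(o) - 40978 = (-25 + 220)/(-9 + 220) - 40978 = 195/211 - 40978 = -8646163/211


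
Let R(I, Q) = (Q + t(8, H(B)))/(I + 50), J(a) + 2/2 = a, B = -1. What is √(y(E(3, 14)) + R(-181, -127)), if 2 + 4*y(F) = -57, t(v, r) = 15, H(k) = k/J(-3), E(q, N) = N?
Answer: 3*I*√105979/262 ≈ 3.7276*I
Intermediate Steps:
J(a) = -1 + a
H(k) = -k/4 (H(k) = k/(-1 - 3) = k/(-4) = k*(-¼) = -k/4)
y(F) = -59/4 (y(F) = -½ + (¼)*(-57) = -½ - 57/4 = -59/4)
R(I, Q) = (15 + Q)/(50 + I) (R(I, Q) = (Q + 15)/(I + 50) = (15 + Q)/(50 + I))
√(y(E(3, 14)) + R(-181, -127)) = √(-59/4 + (15 - 127)/(50 - 181)) = √(-59/4 - 112/(-131)) = √(-59/4 - 1/131*(-112)) = √(-59/4 + 112/131) = √(-7281/524) = 3*I*√105979/262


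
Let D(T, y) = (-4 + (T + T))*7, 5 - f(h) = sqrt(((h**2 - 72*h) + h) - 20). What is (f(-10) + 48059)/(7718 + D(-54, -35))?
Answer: 24032/3467 - sqrt(790)/6934 ≈ 6.9276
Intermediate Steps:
f(h) = 5 - sqrt(-20 + h**2 - 71*h) (f(h) = 5 - sqrt(((h**2 - 72*h) + h) - 20) = 5 - sqrt((h**2 - 71*h) - 20) = 5 - sqrt(-20 + h**2 - 71*h))
D(T, y) = -28 + 14*T (D(T, y) = (-4 + 2*T)*7 = -28 + 14*T)
(f(-10) + 48059)/(7718 + D(-54, -35)) = ((5 - sqrt(-20 + (-10)**2 - 71*(-10))) + 48059)/(7718 + (-28 + 14*(-54))) = ((5 - sqrt(-20 + 100 + 710)) + 48059)/(7718 + (-28 - 756)) = ((5 - sqrt(790)) + 48059)/(7718 - 784) = (48064 - sqrt(790))/6934 = (48064 - sqrt(790))*(1/6934) = 24032/3467 - sqrt(790)/6934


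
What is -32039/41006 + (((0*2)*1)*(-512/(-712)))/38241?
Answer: -4577/5858 ≈ -0.78132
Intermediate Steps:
-32039/41006 + (((0*2)*1)*(-512/(-712)))/38241 = -32039*1/41006 + ((0*1)*(-512*(-1/712)))*(1/38241) = -4577/5858 + (0*(64/89))*(1/38241) = -4577/5858 + 0*(1/38241) = -4577/5858 + 0 = -4577/5858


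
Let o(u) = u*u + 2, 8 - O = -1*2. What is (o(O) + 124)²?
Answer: 51076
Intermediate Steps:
O = 10 (O = 8 - (-1)*2 = 8 - 1*(-2) = 8 + 2 = 10)
o(u) = 2 + u² (o(u) = u² + 2 = 2 + u²)
(o(O) + 124)² = ((2 + 10²) + 124)² = ((2 + 100) + 124)² = (102 + 124)² = 226² = 51076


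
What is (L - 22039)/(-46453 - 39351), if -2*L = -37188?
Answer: 3445/85804 ≈ 0.040150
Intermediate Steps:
L = 18594 (L = -½*(-37188) = 18594)
(L - 22039)/(-46453 - 39351) = (18594 - 22039)/(-46453 - 39351) = -3445/(-85804) = -3445*(-1/85804) = 3445/85804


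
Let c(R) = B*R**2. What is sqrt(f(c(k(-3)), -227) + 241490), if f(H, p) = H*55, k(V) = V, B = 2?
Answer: 4*sqrt(15155) ≈ 492.42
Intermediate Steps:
c(R) = 2*R**2
f(H, p) = 55*H
sqrt(f(c(k(-3)), -227) + 241490) = sqrt(55*(2*(-3)**2) + 241490) = sqrt(55*(2*9) + 241490) = sqrt(55*18 + 241490) = sqrt(990 + 241490) = sqrt(242480) = 4*sqrt(15155)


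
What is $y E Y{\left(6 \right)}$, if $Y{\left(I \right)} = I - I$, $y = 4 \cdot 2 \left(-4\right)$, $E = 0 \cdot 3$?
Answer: $0$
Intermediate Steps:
$E = 0$
$y = -32$ ($y = 8 \left(-4\right) = -32$)
$Y{\left(I \right)} = 0$
$y E Y{\left(6 \right)} = \left(-32\right) 0 \cdot 0 = 0 \cdot 0 = 0$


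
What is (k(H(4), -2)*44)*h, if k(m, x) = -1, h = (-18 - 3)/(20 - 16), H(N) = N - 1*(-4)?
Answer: 231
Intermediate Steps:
H(N) = 4 + N (H(N) = N + 4 = 4 + N)
h = -21/4 ≈ -5.2500
(k(H(4), -2)*44)*h = -1*44*(-21/4) = -44*(-21/4) = 231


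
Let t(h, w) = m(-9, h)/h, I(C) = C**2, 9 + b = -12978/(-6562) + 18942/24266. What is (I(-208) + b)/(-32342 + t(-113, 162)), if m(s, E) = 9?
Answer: -17689851880349/13225988129665 ≈ -1.3375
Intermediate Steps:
b = -22588179/3618943 (b = -9 + (-12978/(-6562) + 18942/24266) = -9 + (-12978*(-1/6562) + 18942*(1/24266)) = -9 + (6489/3281 + 861/1103) = -9 + 9982308/3618943 = -22588179/3618943 ≈ -6.2417)
t(h, w) = 9/h
(I(-208) + b)/(-32342 + t(-113, 162)) = ((-208)**2 - 22588179/3618943)/(-32342 + 9/(-113)) = (43264 - 22588179/3618943)/(-32342 + 9*(-1/113)) = 156547361773/(3618943*(-32342 - 9/113)) = 156547361773/(3618943*(-3654655/113)) = (156547361773/3618943)*(-113/3654655) = -17689851880349/13225988129665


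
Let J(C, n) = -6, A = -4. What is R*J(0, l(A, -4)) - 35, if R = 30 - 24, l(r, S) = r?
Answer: -71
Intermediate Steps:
R = 6
R*J(0, l(A, -4)) - 35 = 6*(-6) - 35 = -36 - 35 = -71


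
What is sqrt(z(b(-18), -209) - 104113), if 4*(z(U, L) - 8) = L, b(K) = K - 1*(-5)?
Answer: I*sqrt(416629)/2 ≈ 322.73*I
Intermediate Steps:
b(K) = 5 + K (b(K) = K + 5 = 5 + K)
z(U, L) = 8 + L/4
sqrt(z(b(-18), -209) - 104113) = sqrt((8 + (1/4)*(-209)) - 104113) = sqrt((8 - 209/4) - 104113) = sqrt(-177/4 - 104113) = sqrt(-416629/4) = I*sqrt(416629)/2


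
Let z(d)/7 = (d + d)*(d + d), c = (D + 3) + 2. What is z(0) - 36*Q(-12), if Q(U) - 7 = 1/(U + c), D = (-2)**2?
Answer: -240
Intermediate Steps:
D = 4
c = 9 (c = (4 + 3) + 2 = 7 + 2 = 9)
z(d) = 28*d**2 (z(d) = 7*((d + d)*(d + d)) = 7*((2*d)*(2*d)) = 7*(4*d**2) = 28*d**2)
Q(U) = 7 + 1/(9 + U) (Q(U) = 7 + 1/(U + 9) = 7 + 1/(9 + U))
z(0) - 36*Q(-12) = 28*0**2 - 36*(64 + 7*(-12))/(9 - 12) = 28*0 - 36*(64 - 84)/(-3) = 0 - (-12)*(-20) = 0 - 36*20/3 = 0 - 240 = -240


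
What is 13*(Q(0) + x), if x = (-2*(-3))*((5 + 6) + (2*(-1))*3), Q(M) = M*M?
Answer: 390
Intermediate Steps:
Q(M) = M**2
x = 30 (x = 6*(11 - 2*3) = 6*(11 - 6) = 6*5 = 30)
13*(Q(0) + x) = 13*(0**2 + 30) = 13*(0 + 30) = 13*30 = 390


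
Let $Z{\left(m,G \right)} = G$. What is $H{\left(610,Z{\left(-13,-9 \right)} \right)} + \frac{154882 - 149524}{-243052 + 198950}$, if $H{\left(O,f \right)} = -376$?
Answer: $- \frac{8293855}{22051} \approx -376.12$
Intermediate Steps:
$H{\left(610,Z{\left(-13,-9 \right)} \right)} + \frac{154882 - 149524}{-243052 + 198950} = -376 + \frac{154882 - 149524}{-243052 + 198950} = -376 + \frac{5358}{-44102} = -376 + 5358 \left(- \frac{1}{44102}\right) = -376 - \frac{2679}{22051} = - \frac{8293855}{22051}$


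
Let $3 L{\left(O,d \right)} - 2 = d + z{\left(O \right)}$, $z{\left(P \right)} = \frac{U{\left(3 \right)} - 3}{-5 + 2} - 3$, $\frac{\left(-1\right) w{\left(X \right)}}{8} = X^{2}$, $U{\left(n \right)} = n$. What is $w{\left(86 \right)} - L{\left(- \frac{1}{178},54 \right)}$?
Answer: $- \frac{177557}{3} \approx -59186.0$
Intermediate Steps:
$w{\left(X \right)} = - 8 X^{2}$
$z{\left(P \right)} = -3$ ($z{\left(P \right)} = \frac{3 - 3}{-5 + 2} - 3 = \frac{0}{-3} - 3 = 0 \left(- \frac{1}{3}\right) - 3 = 0 - 3 = -3$)
$L{\left(O,d \right)} = - \frac{1}{3} + \frac{d}{3}$ ($L{\left(O,d \right)} = \frac{2}{3} + \frac{d - 3}{3} = \frac{2}{3} + \frac{-3 + d}{3} = \frac{2}{3} + \left(-1 + \frac{d}{3}\right) = - \frac{1}{3} + \frac{d}{3}$)
$w{\left(86 \right)} - L{\left(- \frac{1}{178},54 \right)} = - 8 \cdot 86^{2} - \left(- \frac{1}{3} + \frac{1}{3} \cdot 54\right) = \left(-8\right) 7396 - \left(- \frac{1}{3} + 18\right) = -59168 - \frac{53}{3} = - \frac{177557}{3}$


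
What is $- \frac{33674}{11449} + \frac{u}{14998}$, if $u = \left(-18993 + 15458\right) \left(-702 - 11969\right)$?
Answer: $\frac{512318393613}{171712102} \approx 2983.6$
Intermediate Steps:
$u = 44791985$ ($u = \left(-3535\right) \left(-12671\right) = 44791985$)
$- \frac{33674}{11449} + \frac{u}{14998} = - \frac{33674}{11449} + \frac{44791985}{14998} = \frac{512318393613}{171712102}$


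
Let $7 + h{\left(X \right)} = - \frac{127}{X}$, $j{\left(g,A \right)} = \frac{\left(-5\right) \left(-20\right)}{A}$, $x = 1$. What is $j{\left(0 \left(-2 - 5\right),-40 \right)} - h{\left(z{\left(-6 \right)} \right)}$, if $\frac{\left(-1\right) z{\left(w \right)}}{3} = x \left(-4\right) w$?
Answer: $\frac{197}{72} \approx 2.7361$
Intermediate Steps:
$j{\left(g,A \right)} = \frac{100}{A}$
$z{\left(w \right)} = 12 w$ ($z{\left(w \right)} = - 3 \cdot 1 \left(-4\right) w = - 3 \left(- 4 w\right) = 12 w$)
$h{\left(X \right)} = -7 - \frac{127}{X}$
$j{\left(0 \left(-2 - 5\right),-40 \right)} - h{\left(z{\left(-6 \right)} \right)} = \frac{100}{-40} - \left(-7 - \frac{127}{12 \left(-6\right)}\right) = 100 \left(- \frac{1}{40}\right) - \left(-7 - \frac{127}{-72}\right) = - \frac{5}{2} - \left(-7 - - \frac{127}{72}\right) = - \frac{5}{2} - \left(-7 + \frac{127}{72}\right) = - \frac{5}{2} - - \frac{377}{72} = - \frac{5}{2} + \frac{377}{72} = \frac{197}{72}$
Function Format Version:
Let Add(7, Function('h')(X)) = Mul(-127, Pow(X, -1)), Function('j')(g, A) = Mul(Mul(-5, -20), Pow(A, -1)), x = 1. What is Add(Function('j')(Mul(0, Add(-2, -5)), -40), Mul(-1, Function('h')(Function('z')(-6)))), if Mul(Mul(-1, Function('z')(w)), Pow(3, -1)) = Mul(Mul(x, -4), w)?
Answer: Rational(197, 72) ≈ 2.7361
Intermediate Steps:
Function('j')(g, A) = Mul(100, Pow(A, -1))
Function('z')(w) = Mul(12, w) (Function('z')(w) = Mul(-3, Mul(Mul(1, -4), w)) = Mul(-3, Mul(-4, w)) = Mul(12, w))
Function('h')(X) = Add(-7, Mul(-127, Pow(X, -1)))
Add(Function('j')(Mul(0, Add(-2, -5)), -40), Mul(-1, Function('h')(Function('z')(-6)))) = Add(Mul(100, Pow(-40, -1)), Mul(-1, Add(-7, Mul(-127, Pow(Mul(12, -6), -1))))) = Add(Mul(100, Rational(-1, 40)), Mul(-1, Add(-7, Mul(-127, Pow(-72, -1))))) = Add(Rational(-5, 2), Mul(-1, Add(-7, Mul(-127, Rational(-1, 72))))) = Add(Rational(-5, 2), Mul(-1, Add(-7, Rational(127, 72)))) = Add(Rational(-5, 2), Mul(-1, Rational(-377, 72))) = Add(Rational(-5, 2), Rational(377, 72)) = Rational(197, 72)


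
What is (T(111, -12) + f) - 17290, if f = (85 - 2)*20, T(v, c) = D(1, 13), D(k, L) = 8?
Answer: -15622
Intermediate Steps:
T(v, c) = 8
f = 1660 (f = 83*20 = 1660)
(T(111, -12) + f) - 17290 = (8 + 1660) - 17290 = 1668 - 17290 = -15622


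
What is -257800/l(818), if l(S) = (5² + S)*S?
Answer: -128900/344787 ≈ -0.37385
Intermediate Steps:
l(S) = S*(25 + S) (l(S) = (25 + S)*S = S*(25 + S))
-257800/l(818) = -257800*1/(818*(25 + 818)) = -257800/(818*843) = -257800/689574 = -257800*1/689574 = -128900/344787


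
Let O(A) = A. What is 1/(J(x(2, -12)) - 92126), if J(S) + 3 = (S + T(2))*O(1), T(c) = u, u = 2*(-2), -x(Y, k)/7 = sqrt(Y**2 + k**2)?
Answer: -92133/8488482437 + 14*sqrt(37)/8488482437 ≈ -1.0844e-5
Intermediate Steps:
x(Y, k) = -7*sqrt(Y**2 + k**2)
u = -4
T(c) = -4
J(S) = -7 + S (J(S) = -3 + (S - 4)*1 = -3 + (-4 + S)*1 = -3 + (-4 + S) = -7 + S)
1/(J(x(2, -12)) - 92126) = 1/((-7 - 7*sqrt(2**2 + (-12)**2)) - 92126) = 1/((-7 - 7*sqrt(4 + 144)) - 92126) = 1/((-7 - 14*sqrt(37)) - 92126) = 1/(-92133 - 14*sqrt(37))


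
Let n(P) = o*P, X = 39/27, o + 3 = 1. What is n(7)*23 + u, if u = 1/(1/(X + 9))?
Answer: -2804/9 ≈ -311.56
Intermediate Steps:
o = -2 (o = -3 + 1 = -2)
X = 13/9 (X = 39*(1/27) = 13/9 ≈ 1.4444)
n(P) = -2*P
u = 94/9 (u = 1/(1/(13/9 + 9)) = 1/(1/(94/9)) = 1/(9/94) = 94/9 ≈ 10.444)
n(7)*23 + u = -2*7*23 + 94/9 = -14*23 + 94/9 = -322 + 94/9 = -2804/9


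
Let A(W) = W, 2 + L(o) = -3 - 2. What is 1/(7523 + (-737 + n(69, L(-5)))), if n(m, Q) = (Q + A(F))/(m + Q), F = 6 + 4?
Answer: 62/420735 ≈ 0.00014736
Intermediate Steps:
L(o) = -7 (L(o) = -2 + (-3 - 2) = -2 - 5 = -7)
F = 10
n(m, Q) = (10 + Q)/(Q + m) (n(m, Q) = (Q + 10)/(m + Q) = (10 + Q)/(Q + m))
1/(7523 + (-737 + n(69, L(-5)))) = 1/(7523 + (-737 + (10 - 7)/(-7 + 69))) = 1/(7523 + (-737 + 3/62)) = 1/(7523 - 45691/62) = 1/(420735/62) = 62/420735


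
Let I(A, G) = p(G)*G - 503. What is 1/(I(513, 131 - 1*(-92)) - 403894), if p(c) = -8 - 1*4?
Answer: -1/407073 ≈ -2.4566e-6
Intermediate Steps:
p(c) = -12 (p(c) = -8 - 4 = -12)
I(A, G) = -503 - 12*G (I(A, G) = -12*G - 503 = -503 - 12*G)
1/(I(513, 131 - 1*(-92)) - 403894) = 1/((-503 - 12*(131 - 1*(-92))) - 403894) = 1/((-503 - 12*(131 + 92)) - 403894) = 1/((-503 - 12*223) - 403894) = 1/((-503 - 2676) - 403894) = 1/(-3179 - 403894) = 1/(-407073) = -1/407073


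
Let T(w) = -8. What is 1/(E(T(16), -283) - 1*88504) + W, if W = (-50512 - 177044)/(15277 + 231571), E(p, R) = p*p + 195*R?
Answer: -1167249191/1266198000 ≈ -0.92185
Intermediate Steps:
E(p, R) = p² + 195*R
W = -8127/8816 (W = -227556/246848 = -227556*1/246848 = -8127/8816 ≈ -0.92185)
1/(E(T(16), -283) - 1*88504) + W = 1/(((-8)² + 195*(-283)) - 1*88504) - 8127/8816 = 1/((64 - 55185) - 88504) - 8127/8816 = 1/(-55121 - 88504) - 8127/8816 = 1/(-143625) - 8127/8816 = -1/143625 - 8127/8816 = -1167249191/1266198000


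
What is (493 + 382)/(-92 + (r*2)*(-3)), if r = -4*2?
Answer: -875/44 ≈ -19.886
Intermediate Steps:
r = -8
(493 + 382)/(-92 + (r*2)*(-3)) = (493 + 382)/(-92 - 8*2*(-3)) = 875/(-92 - 16*(-3)) = 875/(-92 + 48) = 875/(-44) = 875*(-1/44) = -875/44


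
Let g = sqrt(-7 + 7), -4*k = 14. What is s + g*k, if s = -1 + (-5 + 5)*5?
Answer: -1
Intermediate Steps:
k = -7/2 (k = -1/4*14 = -7/2 ≈ -3.5000)
s = -1 (s = -1 + 0*5 = -1 + 0 = -1)
g = 0 (g = sqrt(0) = 0)
s + g*k = -1 + 0*(-7/2) = -1 + 0 = -1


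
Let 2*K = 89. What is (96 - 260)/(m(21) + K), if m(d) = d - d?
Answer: -328/89 ≈ -3.6854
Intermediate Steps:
m(d) = 0
K = 89/2 (K = (1/2)*89 = 89/2 ≈ 44.500)
(96 - 260)/(m(21) + K) = (96 - 260)/(0 + 89/2) = -164/(89/2) = (2/89)*(-164) = -328/89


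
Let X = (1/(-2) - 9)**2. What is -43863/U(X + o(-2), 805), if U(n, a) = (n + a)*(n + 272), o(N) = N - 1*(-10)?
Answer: -701808/5350853 ≈ -0.13116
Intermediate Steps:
o(N) = 10 + N (o(N) = N + 10 = 10 + N)
X = 361/4 (X = (-1/2 - 9)**2 = (-19/2)**2 = 361/4 ≈ 90.250)
U(n, a) = (272 + n)*(a + n) (U(n, a) = (a + n)*(272 + n) = (272 + n)*(a + n))
-43863/U(X + o(-2), 805) = -43863/((361/4 + (10 - 2))**2 + 272*805 + 272*(361/4 + (10 - 2)) + 805*(361/4 + (10 - 2))) = -43863/((361/4 + 8)**2 + 218960 + 272*(361/4 + 8) + 805*(361/4 + 8)) = -43863/((393/4)**2 + 218960 + 272*(393/4) + 805*(393/4)) = -43863/(154449/16 + 218960 + 26724 + 316365/4) = -43863/5350853/16 = -43863*16/5350853 = -701808/5350853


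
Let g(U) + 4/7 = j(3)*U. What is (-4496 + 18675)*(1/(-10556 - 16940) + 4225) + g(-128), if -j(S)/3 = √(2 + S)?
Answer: 1647182907509/27496 + 384*√5 ≈ 5.9907e+7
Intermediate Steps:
j(S) = -3*√(2 + S)
g(U) = -4/7 - 3*U*√5 (g(U) = -4/7 + (-3*√(2 + 3))*U = -4/7 + (-3*√5)*U = -4/7 - 3*U*√5)
(-4496 + 18675)*(1/(-10556 - 16940) + 4225) + g(-128) = (-4496 + 18675)*(1/(-10556 - 16940) + 4225) + (-4/7 - 3*(-128)*√5) = 14179*(1/(-27496) + 4225) + (-4/7 + 384*√5) = 14179*(-1/27496 + 4225) + (-4/7 + 384*√5) = 14179*(116170599/27496) + (-4/7 + 384*√5) = 1647182923221/27496 + (-4/7 + 384*√5) = 1647182907509/27496 + 384*√5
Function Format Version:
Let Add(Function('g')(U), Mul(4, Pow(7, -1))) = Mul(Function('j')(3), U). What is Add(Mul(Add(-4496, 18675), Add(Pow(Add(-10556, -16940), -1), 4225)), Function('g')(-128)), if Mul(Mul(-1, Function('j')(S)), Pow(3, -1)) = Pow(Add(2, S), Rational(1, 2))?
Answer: Add(Rational(1647182907509, 27496), Mul(384, Pow(5, Rational(1, 2)))) ≈ 5.9907e+7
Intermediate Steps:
Function('j')(S) = Mul(-3, Pow(Add(2, S), Rational(1, 2)))
Function('g')(U) = Add(Rational(-4, 7), Mul(-3, U, Pow(5, Rational(1, 2)))) (Function('g')(U) = Add(Rational(-4, 7), Mul(Mul(-3, Pow(Add(2, 3), Rational(1, 2))), U)) = Add(Rational(-4, 7), Mul(Mul(-3, Pow(5, Rational(1, 2))), U)) = Add(Rational(-4, 7), Mul(-3, U, Pow(5, Rational(1, 2)))))
Add(Mul(Add(-4496, 18675), Add(Pow(Add(-10556, -16940), -1), 4225)), Function('g')(-128)) = Add(Mul(Add(-4496, 18675), Add(Pow(Add(-10556, -16940), -1), 4225)), Add(Rational(-4, 7), Mul(-3, -128, Pow(5, Rational(1, 2))))) = Add(Mul(14179, Add(Pow(-27496, -1), 4225)), Add(Rational(-4, 7), Mul(384, Pow(5, Rational(1, 2))))) = Add(Mul(14179, Add(Rational(-1, 27496), 4225)), Add(Rational(-4, 7), Mul(384, Pow(5, Rational(1, 2))))) = Add(Mul(14179, Rational(116170599, 27496)), Add(Rational(-4, 7), Mul(384, Pow(5, Rational(1, 2))))) = Add(Rational(1647182923221, 27496), Add(Rational(-4, 7), Mul(384, Pow(5, Rational(1, 2))))) = Add(Rational(1647182907509, 27496), Mul(384, Pow(5, Rational(1, 2))))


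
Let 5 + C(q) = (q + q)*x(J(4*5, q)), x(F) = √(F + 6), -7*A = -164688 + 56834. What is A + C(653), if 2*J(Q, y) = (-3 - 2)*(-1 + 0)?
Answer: 107819/7 + 653*√34 ≈ 19210.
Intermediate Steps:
A = 107854/7 (A = -(-164688 + 56834)/7 = -⅐*(-107854) = 107854/7 ≈ 15408.)
J(Q, y) = 5/2 (J(Q, y) = ((-3 - 2)*(-1 + 0))/2 = (-5*(-1))/2 = (½)*5 = 5/2)
x(F) = √(6 + F)
C(q) = -5 + q*√34 (C(q) = -5 + (q + q)*√(6 + 5/2) = -5 + (2*q)*√(17/2) = -5 + (2*q)*(√34/2) = -5 + q*√34)
A + C(653) = 107854/7 + (-5 + 653*√34) = 107819/7 + 653*√34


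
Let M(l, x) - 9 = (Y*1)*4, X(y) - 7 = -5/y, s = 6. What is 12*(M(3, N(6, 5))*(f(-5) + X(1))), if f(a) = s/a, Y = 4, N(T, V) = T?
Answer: 240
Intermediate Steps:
X(y) = 7 - 5/y
f(a) = 6/a
M(l, x) = 25 (M(l, x) = 9 + (4*1)*4 = 9 + 4*4 = 9 + 16 = 25)
12*(M(3, N(6, 5))*(f(-5) + X(1))) = 12*(25*(6/(-5) + (7 - 5/1))) = 12*(25*(6*(-⅕) + (7 - 5*1))) = 12*(25*(-6/5 + (7 - 5))) = 12*(25*(-6/5 + 2)) = 12*(25*(⅘)) = 12*20 = 240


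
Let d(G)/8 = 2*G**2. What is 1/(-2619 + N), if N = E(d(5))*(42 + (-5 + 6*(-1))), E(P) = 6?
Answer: -1/2433 ≈ -0.00041102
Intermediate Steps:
d(G) = 16*G**2 (d(G) = 8*(2*G**2) = 16*G**2)
N = 186 (N = 6*(42 + (-5 + 6*(-1))) = 6*(42 + (-5 - 6)) = 6*(42 - 11) = 6*31 = 186)
1/(-2619 + N) = 1/(-2619 + 186) = 1/(-2433) = -1/2433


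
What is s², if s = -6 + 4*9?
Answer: 900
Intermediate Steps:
s = 30 (s = -6 + 36 = 30)
s² = 30² = 900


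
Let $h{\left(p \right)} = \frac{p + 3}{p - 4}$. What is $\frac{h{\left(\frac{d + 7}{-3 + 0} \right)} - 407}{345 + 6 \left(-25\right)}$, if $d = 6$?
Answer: $- \frac{10171}{4875} \approx -2.0864$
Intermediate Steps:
$h{\left(p \right)} = \frac{3 + p}{-4 + p}$
$\frac{h{\left(\frac{d + 7}{-3 + 0} \right)} - 407}{345 + 6 \left(-25\right)} = \frac{\frac{3 + \frac{6 + 7}{-3 + 0}}{-4 + \frac{6 + 7}{-3 + 0}} - 407}{345 + 6 \left(-25\right)} = \frac{\frac{3 + \frac{13}{-3}}{-4 + \frac{13}{-3}} - 407}{345 - 150} = \frac{\frac{3 + 13 \left(- \frac{1}{3}\right)}{-4 + 13 \left(- \frac{1}{3}\right)} - 407}{195} = \left(\frac{3 - \frac{13}{3}}{-4 - \frac{13}{3}} - 407\right) \frac{1}{195} = \left(\frac{1}{- \frac{25}{3}} \left(- \frac{4}{3}\right) - 407\right) \frac{1}{195} = \left(\left(- \frac{3}{25}\right) \left(- \frac{4}{3}\right) - 407\right) \frac{1}{195} = \left(\frac{4}{25} - 407\right) \frac{1}{195} = \left(- \frac{10171}{25}\right) \frac{1}{195} = - \frac{10171}{4875}$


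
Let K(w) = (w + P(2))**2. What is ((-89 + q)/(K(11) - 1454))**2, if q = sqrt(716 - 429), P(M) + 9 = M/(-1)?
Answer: (89 - sqrt(287))**2/2114116 ≈ 0.0024561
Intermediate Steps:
P(M) = -9 - M (P(M) = -9 + M/(-1) = -9 + M*(-1) = -9 - M)
q = sqrt(287) ≈ 16.941
K(w) = (-11 + w)**2 (K(w) = (w + (-9 - 1*2))**2 = (w + (-9 - 2))**2 = (w - 11)**2 = (-11 + w)**2)
((-89 + q)/(K(11) - 1454))**2 = ((-89 + sqrt(287))/((-11 + 11)**2 - 1454))**2 = ((-89 + sqrt(287))/(0**2 - 1454))**2 = ((-89 + sqrt(287))/(0 - 1454))**2 = ((-89 + sqrt(287))/(-1454))**2 = ((-89 + sqrt(287))*(-1/1454))**2 = (89/1454 - sqrt(287)/1454)**2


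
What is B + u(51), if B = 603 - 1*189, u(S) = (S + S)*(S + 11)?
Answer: 6738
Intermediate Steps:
u(S) = 2*S*(11 + S) (u(S) = (2*S)*(11 + S) = 2*S*(11 + S))
B = 414 (B = 603 - 189 = 414)
B + u(51) = 414 + 2*51*(11 + 51) = 414 + 2*51*62 = 414 + 6324 = 6738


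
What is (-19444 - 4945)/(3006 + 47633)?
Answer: -24389/50639 ≈ -0.48162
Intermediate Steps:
(-19444 - 4945)/(3006 + 47633) = -24389/50639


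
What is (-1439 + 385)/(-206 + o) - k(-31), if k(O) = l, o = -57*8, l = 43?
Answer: -13706/331 ≈ -41.408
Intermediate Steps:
o = -456
k(O) = 43
(-1439 + 385)/(-206 + o) - k(-31) = (-1439 + 385)/(-206 - 456) - 1*43 = -1054/(-662) - 43 = -1054*(-1/662) - 43 = 527/331 - 43 = -13706/331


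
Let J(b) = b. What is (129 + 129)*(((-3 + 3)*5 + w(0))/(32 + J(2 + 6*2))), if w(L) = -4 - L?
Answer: -516/23 ≈ -22.435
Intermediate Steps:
(129 + 129)*(((-3 + 3)*5 + w(0))/(32 + J(2 + 6*2))) = (129 + 129)*(((-3 + 3)*5 + (-4 - 1*0))/(32 + (2 + 6*2))) = 258*((0*5 + (-4 + 0))/(32 + (2 + 12))) = 258*((0 - 4)/(32 + 14)) = 258*(-4/46) = 258*(-4*1/46) = 258*(-2/23) = -516/23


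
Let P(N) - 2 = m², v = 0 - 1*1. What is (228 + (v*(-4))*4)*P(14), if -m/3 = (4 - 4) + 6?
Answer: 79544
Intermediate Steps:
m = -18 (m = -3*((4 - 4) + 6) = -3*(0 + 6) = -3*6 = -18)
v = -1 (v = 0 - 1 = -1)
P(N) = 326 (P(N) = 2 + (-18)² = 2 + 324 = 326)
(228 + (v*(-4))*4)*P(14) = (228 - 1*(-4)*4)*326 = (228 + 4*4)*326 = (228 + 16)*326 = 244*326 = 79544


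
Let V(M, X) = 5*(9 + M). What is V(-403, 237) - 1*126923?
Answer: -128893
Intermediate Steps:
V(M, X) = 45 + 5*M
V(-403, 237) - 1*126923 = (45 + 5*(-403)) - 1*126923 = (45 - 2015) - 126923 = -1970 - 126923 = -128893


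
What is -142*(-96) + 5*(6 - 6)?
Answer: 13632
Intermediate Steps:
-142*(-96) + 5*(6 - 6) = 13632 + 5*0 = 13632 + 0 = 13632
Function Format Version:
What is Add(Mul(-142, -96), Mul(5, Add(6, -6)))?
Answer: 13632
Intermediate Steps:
Add(Mul(-142, -96), Mul(5, Add(6, -6))) = Add(13632, Mul(5, 0)) = Add(13632, 0) = 13632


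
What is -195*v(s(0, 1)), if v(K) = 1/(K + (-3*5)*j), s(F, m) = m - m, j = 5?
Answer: 13/5 ≈ 2.6000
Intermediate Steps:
s(F, m) = 0
v(K) = 1/(-75 + K) (v(K) = 1/(K - 3*5*5) = 1/(K - 15*5) = 1/(K - 75) = 1/(-75 + K))
-195*v(s(0, 1)) = -195/(-75 + 0) = -195/(-75) = -195*(-1/75) = 13/5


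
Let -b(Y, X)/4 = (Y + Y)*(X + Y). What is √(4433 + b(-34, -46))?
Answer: I*√17327 ≈ 131.63*I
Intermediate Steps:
b(Y, X) = -8*Y*(X + Y) (b(Y, X) = -4*(Y + Y)*(X + Y) = -4*2*Y*(X + Y) = -8*Y*(X + Y))
√(4433 + b(-34, -46)) = √(4433 - 8*(-34)*(-46 - 34)) = √(4433 - 8*(-34)*(-80)) = √(4433 - 21760) = √(-17327) = I*√17327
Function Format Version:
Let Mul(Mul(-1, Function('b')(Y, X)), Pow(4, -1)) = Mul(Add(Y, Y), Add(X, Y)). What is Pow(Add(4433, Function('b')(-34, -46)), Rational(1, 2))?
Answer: Mul(I, Pow(17327, Rational(1, 2))) ≈ Mul(131.63, I)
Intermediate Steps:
Function('b')(Y, X) = Mul(-8, Y, Add(X, Y)) (Function('b')(Y, X) = Mul(-4, Mul(Add(Y, Y), Add(X, Y))) = Mul(-4, Mul(Mul(2, Y), Add(X, Y))) = Mul(-4, Mul(2, Y, Add(X, Y))) = Mul(-8, Y, Add(X, Y)))
Pow(Add(4433, Function('b')(-34, -46)), Rational(1, 2)) = Pow(Add(4433, Mul(-8, -34, Add(-46, -34))), Rational(1, 2)) = Pow(Add(4433, Mul(-8, -34, -80)), Rational(1, 2)) = Pow(Add(4433, -21760), Rational(1, 2)) = Pow(-17327, Rational(1, 2)) = Mul(I, Pow(17327, Rational(1, 2)))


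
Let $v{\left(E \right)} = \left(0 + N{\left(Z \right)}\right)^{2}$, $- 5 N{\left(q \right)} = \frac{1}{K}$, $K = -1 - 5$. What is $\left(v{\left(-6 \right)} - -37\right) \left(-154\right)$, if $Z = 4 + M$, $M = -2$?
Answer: $- \frac{2564177}{450} \approx -5698.2$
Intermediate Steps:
$Z = 2$ ($Z = 4 - 2 = 2$)
$K = -6$
$N{\left(q \right)} = \frac{1}{30}$ ($N{\left(q \right)} = - \frac{1}{5 \left(-6\right)} = \left(- \frac{1}{5}\right) \left(- \frac{1}{6}\right) = \frac{1}{30}$)
$v{\left(E \right)} = \frac{1}{900}$ ($v{\left(E \right)} = \left(0 + \frac{1}{30}\right)^{2} = \left(\frac{1}{30}\right)^{2} = \frac{1}{900}$)
$\left(v{\left(-6 \right)} - -37\right) \left(-154\right) = \left(\frac{1}{900} - -37\right) \left(-154\right) = \left(\frac{1}{900} + \left(-8 + 45\right)\right) \left(-154\right) = \left(\frac{1}{900} + 37\right) \left(-154\right) = \frac{33301}{900} \left(-154\right) = - \frac{2564177}{450}$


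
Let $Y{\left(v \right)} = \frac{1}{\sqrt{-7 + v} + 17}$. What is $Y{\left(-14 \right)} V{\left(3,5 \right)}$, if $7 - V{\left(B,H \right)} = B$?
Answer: $\frac{34}{155} - \frac{2 i \sqrt{21}}{155} \approx 0.21935 - 0.05913 i$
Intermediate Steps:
$V{\left(B,H \right)} = 7 - B$
$Y{\left(v \right)} = \frac{1}{17 + \sqrt{-7 + v}}$
$Y{\left(-14 \right)} V{\left(3,5 \right)} = \frac{7 - 3}{17 + \sqrt{-7 - 14}} = \frac{7 - 3}{17 + \sqrt{-21}} = \frac{1}{17 + i \sqrt{21}} \cdot 4 = \frac{4}{17 + i \sqrt{21}}$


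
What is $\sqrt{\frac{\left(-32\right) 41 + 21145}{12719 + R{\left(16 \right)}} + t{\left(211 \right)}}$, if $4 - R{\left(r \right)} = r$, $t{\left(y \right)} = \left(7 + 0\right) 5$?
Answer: $\frac{\sqrt{5903392646}}{12707} \approx 6.0466$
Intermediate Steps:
$t{\left(y \right)} = 35$ ($t{\left(y \right)} = 7 \cdot 5 = 35$)
$R{\left(r \right)} = 4 - r$
$\sqrt{\frac{\left(-32\right) 41 + 21145}{12719 + R{\left(16 \right)}} + t{\left(211 \right)}} = \sqrt{\frac{\left(-32\right) 41 + 21145}{12719 + \left(4 - 16\right)} + 35} = \sqrt{\frac{-1312 + 21145}{12719 + \left(4 - 16\right)} + 35} = \sqrt{\frac{19833}{12719 - 12} + 35} = \sqrt{\frac{19833}{12707} + 35} = \sqrt{\frac{464578}{12707}} = \frac{\sqrt{5903392646}}{12707}$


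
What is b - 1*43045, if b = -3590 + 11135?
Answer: -35500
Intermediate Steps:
b = 7545
b - 1*43045 = 7545 - 1*43045 = 7545 - 43045 = -35500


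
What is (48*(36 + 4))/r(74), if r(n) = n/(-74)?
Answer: -1920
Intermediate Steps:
r(n) = -n/74 (r(n) = n*(-1/74) = -n/74)
(48*(36 + 4))/r(74) = (48*(36 + 4))/((-1/74*74)) = (48*40)/(-1) = 1920*(-1) = -1920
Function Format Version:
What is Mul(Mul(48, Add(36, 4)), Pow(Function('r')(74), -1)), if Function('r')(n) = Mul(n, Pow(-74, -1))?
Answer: -1920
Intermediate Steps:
Function('r')(n) = Mul(Rational(-1, 74), n) (Function('r')(n) = Mul(n, Rational(-1, 74)) = Mul(Rational(-1, 74), n))
Mul(Mul(48, Add(36, 4)), Pow(Function('r')(74), -1)) = Mul(Mul(48, Add(36, 4)), Pow(Mul(Rational(-1, 74), 74), -1)) = Mul(Mul(48, 40), Pow(-1, -1)) = Mul(1920, -1) = -1920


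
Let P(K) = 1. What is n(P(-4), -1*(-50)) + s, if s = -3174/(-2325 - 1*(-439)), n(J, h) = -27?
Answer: -1038/41 ≈ -25.317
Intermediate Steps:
s = 69/41 (s = -3174/(-2325 + 439) = -3174/(-1886) = -3174*(-1/1886) = 69/41 ≈ 1.6829)
n(P(-4), -1*(-50)) + s = -27 + 69/41 = -1038/41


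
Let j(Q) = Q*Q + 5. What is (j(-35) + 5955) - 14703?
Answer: -7518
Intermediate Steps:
j(Q) = 5 + Q² (j(Q) = Q² + 5 = 5 + Q²)
(j(-35) + 5955) - 14703 = ((5 + (-35)²) + 5955) - 14703 = ((5 + 1225) + 5955) - 14703 = (1230 + 5955) - 14703 = 7185 - 14703 = -7518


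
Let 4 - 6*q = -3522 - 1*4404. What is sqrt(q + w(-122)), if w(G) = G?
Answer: sqrt(10797)/3 ≈ 34.636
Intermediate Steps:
q = 3965/3 (q = 2/3 - (-3522 - 1*4404)/6 = 2/3 - (-3522 - 4404)/6 = 2/3 - 1/6*(-7926) = 2/3 + 1321 = 3965/3 ≈ 1321.7)
sqrt(q + w(-122)) = sqrt(3965/3 - 122) = sqrt(3599/3) = sqrt(10797)/3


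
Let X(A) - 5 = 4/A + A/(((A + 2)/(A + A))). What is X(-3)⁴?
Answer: 3418801/81 ≈ 42207.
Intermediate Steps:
X(A) = 5 + 4/A + 2*A²/(2 + A) (X(A) = 5 + (4/A + A/(((A + 2)/(A + A)))) = 5 + (4/A + A/(((2 + A)/((2*A))))) = 5 + (4/A + A/(((2 + A)*(1/(2*A))))) = 5 + (4/A + A/(((2 + A)/(2*A)))) = 5 + (4/A + A*(2*A/(2 + A))) = 5 + (4/A + 2*A²/(2 + A)) = 5 + 4/A + 2*A²/(2 + A))
X(-3)⁴ = ((8 + 2*(-3)³ + 5*(-3)² + 14*(-3))/((-3)*(2 - 3)))⁴ = (-⅓*(8 + 2*(-27) + 5*9 - 42)/(-1))⁴ = (-⅓*(-1)*(8 - 54 + 45 - 42))⁴ = (-⅓*(-1)*(-43))⁴ = (-43/3)⁴ = 3418801/81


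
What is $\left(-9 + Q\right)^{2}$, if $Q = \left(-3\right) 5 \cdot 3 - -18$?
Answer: $1296$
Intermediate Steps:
$Q = -27$ ($Q = \left(-15\right) 3 + 18 = -45 + 18 = -27$)
$\left(-9 + Q\right)^{2} = \left(-9 - 27\right)^{2} = \left(-36\right)^{2} = 1296$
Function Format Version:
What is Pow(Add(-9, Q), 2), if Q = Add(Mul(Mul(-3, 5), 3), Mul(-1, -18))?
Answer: 1296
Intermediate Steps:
Q = -27 (Q = Add(Mul(-15, 3), 18) = Add(-45, 18) = -27)
Pow(Add(-9, Q), 2) = Pow(Add(-9, -27), 2) = Pow(-36, 2) = 1296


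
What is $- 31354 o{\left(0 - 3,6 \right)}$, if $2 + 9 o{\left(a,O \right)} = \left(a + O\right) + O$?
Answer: $- \frac{219478}{9} \approx -24386.0$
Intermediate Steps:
$o{\left(a,O \right)} = - \frac{2}{9} + \frac{a}{9} + \frac{2 O}{9}$ ($o{\left(a,O \right)} = - \frac{2}{9} + \frac{\left(a + O\right) + O}{9} = - \frac{2}{9} + \frac{\left(O + a\right) + O}{9} = - \frac{2}{9} + \frac{a + 2 O}{9} = - \frac{2}{9} + \left(\frac{a}{9} + \frac{2 O}{9}\right) = - \frac{2}{9} + \frac{a}{9} + \frac{2 O}{9}$)
$- 31354 o{\left(0 - 3,6 \right)} = - 31354 \left(- \frac{2}{9} + \frac{0 - 3}{9} + \frac{2}{9} \cdot 6\right) = - 31354 \left(- \frac{2}{9} + \frac{0 - 3}{9} + \frac{4}{3}\right) = - 31354 \left(- \frac{2}{9} + \frac{1}{9} \left(-3\right) + \frac{4}{3}\right) = - 31354 \left(- \frac{2}{9} - \frac{1}{3} + \frac{4}{3}\right) = \left(-31354\right) \frac{7}{9} = - \frac{219478}{9}$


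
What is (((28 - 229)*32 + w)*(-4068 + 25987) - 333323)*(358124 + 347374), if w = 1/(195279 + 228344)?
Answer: -42234530580368786412/423623 ≈ -9.9698e+13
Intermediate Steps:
w = 1/423623 ≈ 2.3606e-6
(((28 - 229)*32 + w)*(-4068 + 25987) - 333323)*(358124 + 347374) = (((28 - 229)*32 + 1/423623)*(-4068 + 25987) - 333323)*(358124 + 347374) = ((-201*32 + 1/423623)*21919 - 333323)*705498 = ((-6432 + 1/423623)*21919 - 333323)*705498 = (-2724743135/423623*21919 - 333323)*705498 = (-59723644776065/423623 - 333323)*705498 = -59864848065294/423623*705498 = -42234530580368786412/423623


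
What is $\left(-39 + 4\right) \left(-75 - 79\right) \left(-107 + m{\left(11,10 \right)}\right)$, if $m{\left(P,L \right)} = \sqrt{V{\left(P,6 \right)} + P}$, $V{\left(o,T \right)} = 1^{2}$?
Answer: $-576730 + 10780 \sqrt{3} \approx -5.5806 \cdot 10^{5}$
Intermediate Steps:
$V{\left(o,T \right)} = 1$
$m{\left(P,L \right)} = \sqrt{1 + P}$
$\left(-39 + 4\right) \left(-75 - 79\right) \left(-107 + m{\left(11,10 \right)}\right) = \left(-39 + 4\right) \left(-75 - 79\right) \left(-107 + \sqrt{1 + 11}\right) = \left(-35\right) \left(-154\right) \left(-107 + \sqrt{12}\right) = 5390 \left(-107 + 2 \sqrt{3}\right) = -576730 + 10780 \sqrt{3}$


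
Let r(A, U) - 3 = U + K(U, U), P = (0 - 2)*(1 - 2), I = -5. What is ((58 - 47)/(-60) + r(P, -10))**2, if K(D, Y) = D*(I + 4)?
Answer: 28561/3600 ≈ 7.9336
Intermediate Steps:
K(D, Y) = -D (K(D, Y) = D*(-5 + 4) = D*(-1) = -D)
P = 2 (P = -2*(-1) = 2)
r(A, U) = 3 (r(A, U) = 3 + (U - U) = 3 + 0 = 3)
((58 - 47)/(-60) + r(P, -10))**2 = ((58 - 47)/(-60) + 3)**2 = (11*(-1/60) + 3)**2 = (-11/60 + 3)**2 = (169/60)**2 = 28561/3600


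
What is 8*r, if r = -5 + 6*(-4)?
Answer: -232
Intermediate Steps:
r = -29 (r = -5 - 24 = -29)
8*r = 8*(-29) = -232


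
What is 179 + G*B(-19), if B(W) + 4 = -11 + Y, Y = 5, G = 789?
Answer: -7711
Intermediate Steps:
B(W) = -10 (B(W) = -4 + (-11 + 5) = -4 - 6 = -10)
179 + G*B(-19) = 179 + 789*(-10) = 179 - 7890 = -7711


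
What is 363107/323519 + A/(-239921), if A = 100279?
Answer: 54674832746/77619001999 ≈ 0.70440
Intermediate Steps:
363107/323519 + A/(-239921) = 363107/323519 + 100279/(-239921) = 363107*(1/323519) + 100279*(-1/239921) = 363107/323519 - 100279/239921 = 54674832746/77619001999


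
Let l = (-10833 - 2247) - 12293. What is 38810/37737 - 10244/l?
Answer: 1371303958/957500901 ≈ 1.4322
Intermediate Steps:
l = -25373 (l = -13080 - 12293 = -25373)
38810/37737 - 10244/l = 38810/37737 - 10244/(-25373) = 38810*(1/37737) - 10244*(-1/25373) = 38810/37737 + 10244/25373 = 1371303958/957500901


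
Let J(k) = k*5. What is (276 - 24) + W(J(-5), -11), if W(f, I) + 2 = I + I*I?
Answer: 360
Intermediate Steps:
J(k) = 5*k
W(f, I) = -2 + I + I² (W(f, I) = -2 + (I + I*I) = -2 + (I + I²) = -2 + I + I²)
(276 - 24) + W(J(-5), -11) = (276 - 24) + (-2 - 11 + (-11)²) = 252 + (-2 - 11 + 121) = 252 + 108 = 360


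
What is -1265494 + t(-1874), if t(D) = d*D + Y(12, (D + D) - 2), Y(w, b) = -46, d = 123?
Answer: -1496042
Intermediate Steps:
t(D) = -46 + 123*D (t(D) = 123*D - 46 = -46 + 123*D)
-1265494 + t(-1874) = -1265494 + (-46 + 123*(-1874)) = -1265494 + (-46 - 230502) = -1265494 - 230548 = -1496042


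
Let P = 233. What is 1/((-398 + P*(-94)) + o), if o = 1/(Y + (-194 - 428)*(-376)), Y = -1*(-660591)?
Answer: -894463/19946524899 ≈ -4.4843e-5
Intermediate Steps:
Y = 660591
o = 1/894463 (o = 1/(660591 + (-194 - 428)*(-376)) = 1/(660591 - 622*(-376)) = 1/(660591 + 233872) = 1/894463 ≈ 1.1180e-6)
1/((-398 + P*(-94)) + o) = 1/((-398 + 233*(-94)) + 1/894463) = 1/((-398 - 21902) + 1/894463) = 1/(-22300 + 1/894463) = 1/(-19946524899/894463) = -894463/19946524899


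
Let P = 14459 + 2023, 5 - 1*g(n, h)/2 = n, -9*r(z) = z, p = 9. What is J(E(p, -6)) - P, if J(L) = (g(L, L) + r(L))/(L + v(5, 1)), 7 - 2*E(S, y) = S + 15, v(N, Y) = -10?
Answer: -5489009/333 ≈ -16484.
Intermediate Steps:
r(z) = -z/9
g(n, h) = 10 - 2*n
E(S, y) = -4 - S/2 (E(S, y) = 7/2 - (S + 15)/2 = 7/2 - (15 + S)/2 = 7/2 + (-15/2 - S/2) = -4 - S/2)
J(L) = (10 - 19*L/9)/(-10 + L) (J(L) = ((10 - 2*L) - L/9)/(L - 10) = (10 - 19*L/9)/(-10 + L))
P = 16482
J(E(p, -6)) - P = (90 - 19*(-4 - ½*9))/(9*(-10 + (-4 - ½*9))) - 1*16482 = (90 - 19*(-4 - 9/2))/(9*(-10 + (-4 - 9/2))) - 16482 = (90 - 19*(-17/2))/(9*(-10 - 17/2)) - 16482 = (90 + 323/2)/(9*(-37/2)) - 16482 = (⅑)*(-2/37)*(503/2) - 16482 = -503/333 - 16482 = -5489009/333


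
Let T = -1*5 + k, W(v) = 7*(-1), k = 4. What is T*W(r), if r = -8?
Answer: 7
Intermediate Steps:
W(v) = -7
T = -1 (T = -1*5 + 4 = -5 + 4 = -1)
T*W(r) = -1*(-7) = 7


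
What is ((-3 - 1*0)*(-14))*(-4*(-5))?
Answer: 840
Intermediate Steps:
((-3 - 1*0)*(-14))*(-4*(-5)) = ((-3 + 0)*(-14))*20 = -3*(-14)*20 = 42*20 = 840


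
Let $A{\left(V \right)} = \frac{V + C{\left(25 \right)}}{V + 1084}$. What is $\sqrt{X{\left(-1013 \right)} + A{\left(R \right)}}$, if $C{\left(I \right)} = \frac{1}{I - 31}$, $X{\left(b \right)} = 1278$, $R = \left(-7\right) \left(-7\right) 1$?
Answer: $\frac{\sqrt{59061955326}}{6798} \approx 35.75$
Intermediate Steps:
$R = 49$ ($R = 49 \cdot 1 = 49$)
$C{\left(I \right)} = \frac{1}{-31 + I}$
$A{\left(V \right)} = \frac{- \frac{1}{6} + V}{1084 + V}$ ($A{\left(V \right)} = \frac{V + \frac{1}{-31 + 25}}{V + 1084} = \frac{V + \frac{1}{-6}}{1084 + V} = \frac{V - \frac{1}{6}}{1084 + V} = \frac{- \frac{1}{6} + V}{1084 + V}$)
$\sqrt{X{\left(-1013 \right)} + A{\left(R \right)}} = \sqrt{1278 + \frac{- \frac{1}{6} + 49}{1084 + 49}} = \sqrt{1278 + \frac{1}{1133} \cdot \frac{293}{6}} = \sqrt{1278 + \frac{293}{6798}} = \sqrt{\frac{8688137}{6798}} = \frac{\sqrt{59061955326}}{6798}$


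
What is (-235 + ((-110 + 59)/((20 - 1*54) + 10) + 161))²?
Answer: 330625/64 ≈ 5166.0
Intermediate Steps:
(-235 + ((-110 + 59)/((20 - 1*54) + 10) + 161))² = (-235 + (-51/((20 - 54) + 10) + 161))² = (-235 + (-51/(-34 + 10) + 161))² = (-235 + (-51/(-24) + 161))² = (-235 + (-51*(-1/24) + 161))² = (-235 + (17/8 + 161))² = (-235 + 1305/8)² = (-575/8)² = 330625/64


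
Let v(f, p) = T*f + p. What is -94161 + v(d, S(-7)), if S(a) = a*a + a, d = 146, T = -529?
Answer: -171353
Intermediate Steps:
S(a) = a + a² (S(a) = a² + a = a + a²)
v(f, p) = p - 529*f (v(f, p) = -529*f + p = p - 529*f)
-94161 + v(d, S(-7)) = -94161 + (-7*(1 - 7) - 529*146) = -94161 + (-7*(-6) - 77234) = -94161 + (42 - 77234) = -94161 - 77192 = -171353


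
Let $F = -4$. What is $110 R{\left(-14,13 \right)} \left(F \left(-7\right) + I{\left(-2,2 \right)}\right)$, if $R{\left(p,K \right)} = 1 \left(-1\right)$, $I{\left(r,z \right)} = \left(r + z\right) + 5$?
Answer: $-3630$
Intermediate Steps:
$I{\left(r,z \right)} = 5 + r + z$
$R{\left(p,K \right)} = -1$
$110 R{\left(-14,13 \right)} \left(F \left(-7\right) + I{\left(-2,2 \right)}\right) = 110 \left(-1\right) \left(\left(-4\right) \left(-7\right) + \left(5 - 2 + 2\right)\right) = - 110 \left(28 + 5\right) = \left(-110\right) 33 = -3630$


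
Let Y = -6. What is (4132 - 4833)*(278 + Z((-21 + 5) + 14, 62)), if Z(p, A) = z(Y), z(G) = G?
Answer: -190672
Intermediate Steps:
Z(p, A) = -6
(4132 - 4833)*(278 + Z((-21 + 5) + 14, 62)) = (4132 - 4833)*(278 - 6) = -701*272 = -190672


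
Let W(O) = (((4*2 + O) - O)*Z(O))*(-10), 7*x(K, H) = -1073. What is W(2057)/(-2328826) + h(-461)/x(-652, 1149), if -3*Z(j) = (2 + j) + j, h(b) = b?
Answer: 3698674511/1249415149 ≈ 2.9603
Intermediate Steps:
x(K, H) = -1073/7 (x(K, H) = (⅐)*(-1073) = -1073/7)
Z(j) = -⅔ - 2*j/3 (Z(j) = -((2 + j) + j)/3 = -(2 + 2*j)/3 = -⅔ - 2*j/3)
W(O) = 160/3 + 160*O/3 (W(O) = (((4*2 + O) - O)*(-⅔ - 2*O/3))*(-10) = (((8 + O) - O)*(-⅔ - 2*O/3))*(-10) = (8*(-⅔ - 2*O/3))*(-10) = (-16/3 - 16*O/3)*(-10) = 160/3 + 160*O/3)
W(2057)/(-2328826) + h(-461)/x(-652, 1149) = (160/3 + (160/3)*2057)/(-2328826) - 461/(-1073/7) = (160/3 + 329120/3)*(-1/2328826) - 461*(-7/1073) = 109760*(-1/2328826) + 3227/1073 = -54880/1164413 + 3227/1073 = 3698674511/1249415149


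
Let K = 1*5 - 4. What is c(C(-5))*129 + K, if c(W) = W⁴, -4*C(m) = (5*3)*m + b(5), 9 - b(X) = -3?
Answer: 2032132225/256 ≈ 7.9380e+6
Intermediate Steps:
b(X) = 12 (b(X) = 9 - 1*(-3) = 9 + 3 = 12)
C(m) = -3 - 15*m/4 (C(m) = -((5*3)*m + 12)/4 = -(15*m + 12)/4 = -(12 + 15*m)/4 = -3 - 15*m/4)
K = 1 (K = 5 - 4 = 1)
c(C(-5))*129 + K = (-3 - 15/4*(-5))⁴*129 + 1 = (-3 + 75/4)⁴*129 + 1 = (63/4)⁴*129 + 1 = (15752961/256)*129 + 1 = 2032131969/256 + 1 = 2032132225/256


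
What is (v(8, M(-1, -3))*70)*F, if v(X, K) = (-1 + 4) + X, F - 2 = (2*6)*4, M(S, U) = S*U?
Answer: 38500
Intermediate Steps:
F = 50 (F = 2 + (2*6)*4 = 2 + 12*4 = 2 + 48 = 50)
v(X, K) = 3 + X
(v(8, M(-1, -3))*70)*F = ((3 + 8)*70)*50 = (11*70)*50 = 770*50 = 38500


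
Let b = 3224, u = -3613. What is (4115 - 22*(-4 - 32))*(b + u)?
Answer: -1908823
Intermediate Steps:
(4115 - 22*(-4 - 32))*(b + u) = (4115 - 22*(-4 - 32))*(3224 - 3613) = (4115 - 22*(-36))*(-389) = (4115 + 792)*(-389) = 4907*(-389) = -1908823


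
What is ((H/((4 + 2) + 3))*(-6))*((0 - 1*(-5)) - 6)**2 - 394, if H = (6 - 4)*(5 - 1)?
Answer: -1198/3 ≈ -399.33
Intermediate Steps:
H = 8 (H = 2*4 = 8)
((H/((4 + 2) + 3))*(-6))*((0 - 1*(-5)) - 6)**2 - 394 = ((8/((4 + 2) + 3))*(-6))*((0 - 1*(-5)) - 6)**2 - 394 = ((8/(6 + 3))*(-6))*((0 + 5) - 6)**2 - 394 = ((8/9)*(-6))*(5 - 6)**2 - 394 = ((8*(1/9))*(-6))*(-1)**2 - 394 = ((8/9)*(-6))*1 - 394 = -16/3*1 - 394 = -16/3 - 394 = -1198/3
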